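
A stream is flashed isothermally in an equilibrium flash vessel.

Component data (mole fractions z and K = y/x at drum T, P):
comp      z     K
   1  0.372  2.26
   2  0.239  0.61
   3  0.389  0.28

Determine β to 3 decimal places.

Rachford–Rice: g(β) = Σ zᵢ(Kᵢ−1)/(1+β(Kᵢ−1)) = 0.
Feasibility: ΣzᵢKᵢ = 1.095, Σzᵢ/Kᵢ = 1.946 — both > 1, two phases present.
Iterate (Newton) starting at β = 0.32:
  β = 0.320: g = -0.1364, g' = -0.688 → β = 0.122
  β = 0.122: g = 0.0016, g' = -0.726 → β = 0.124
Converged at β = 0.124.

β = 0.124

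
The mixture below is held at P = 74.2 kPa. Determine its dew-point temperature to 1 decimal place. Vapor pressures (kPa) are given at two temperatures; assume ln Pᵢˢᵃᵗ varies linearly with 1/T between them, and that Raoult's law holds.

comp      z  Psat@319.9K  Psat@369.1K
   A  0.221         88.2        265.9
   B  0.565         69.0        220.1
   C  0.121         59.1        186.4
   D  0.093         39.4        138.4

Dew-point temperature: Σzᵢ·P/Pᵢˢᵃᵗ(T) = 1. Interpolate ln Pᵢˢᵃᵗ = aᵢ + bᵢ/T.
  T = 319.9 K: ΣzᵢP/Pᵢˢᵃᵗ = 1.1206
  T = 369.1 K: ΣzᵢP/Pᵢˢᵃᵗ = 0.3502
  T = 344.5 K: ΣzᵢP/Pᵢˢᵃᵗ = 0.6008
  T = 332.2 K: ΣzᵢP/Pᵢˢᵃᵗ = 0.8110
  T = 326.0 K: ΣzᵢP/Pᵢˢᵃᵗ = 0.9516
  T = 322.9 K: ΣzᵢP/Pᵢˢᵃᵗ = 1.0332
  T = 324.4 K: ΣzᵢP/Pᵢˢᵃᵗ = 0.9927
Interpolating between 322.9 K and 324.4 K gives T ≈ 324.1 K.

T = 324.1 K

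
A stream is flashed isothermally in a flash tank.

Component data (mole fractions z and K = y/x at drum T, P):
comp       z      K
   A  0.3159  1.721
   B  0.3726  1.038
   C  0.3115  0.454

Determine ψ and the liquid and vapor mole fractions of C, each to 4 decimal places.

ψ = 0.2913, x_C = 0.3704, y_C = 0.1682

Material balance + equilibrium reduce to Σ zᵢ(Kᵢ−1)/(1+ψ(Kᵢ−1)) = 0.
g(0) = ΣzᵢKᵢ − 1 = 0.0718 and g(1) = 1 − Σzᵢ/Kᵢ = -0.2286, so a root lies in (0, 1).
Iterate (Newton) starting at ψ = 0.5:
  ψ = 0.5000: g = -0.05264, g' = -0.2649 → ψ = 0.3013
  ψ = 0.3013: g = -0.00246, g' = -0.2444 → ψ = 0.2913
Converged at ψ = 0.2913.
Compositions from xᵢ = zᵢ/(1+ψ(Kᵢ−1)), yᵢ = Kᵢxᵢ:
  A: x = 0.2611, y = 0.4493
  B: x = 0.3685, y = 0.3825
  C: x = 0.3704, y = 0.1682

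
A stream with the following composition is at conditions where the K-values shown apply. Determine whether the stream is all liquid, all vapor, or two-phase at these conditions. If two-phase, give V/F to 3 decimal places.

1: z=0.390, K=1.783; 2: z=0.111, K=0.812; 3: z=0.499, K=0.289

all liquid

ΣzᵢKᵢ = 0.930; Σzᵢ/Kᵢ = 2.082.
Since ΣzᵢKᵢ < 1 the mixture is below its bubble point — single liquid phase.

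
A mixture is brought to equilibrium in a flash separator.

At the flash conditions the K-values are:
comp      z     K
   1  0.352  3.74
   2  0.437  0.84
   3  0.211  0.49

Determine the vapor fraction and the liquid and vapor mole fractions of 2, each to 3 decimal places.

Rachford–Rice: g(ψ) = Σ zᵢ(Kᵢ−1)/(1+ψ(Kᵢ−1)) = 0.
Feasibility: ΣzᵢKᵢ = 1.787, Σzᵢ/Kᵢ = 1.045 — both > 1, two phases present.
Newton iteration, ψ⁰ = 0.5:
  ψ = 0.500: g = 0.1865, g' = -0.583 → ψ = 0.820
  ψ = 0.820: g = 0.0316, g' = -0.428 → ψ = 0.894
  ψ = 0.894: g = 0.0002, g' = -0.423 → ψ = 0.895
Converged at ψ = 0.895.
Compositions from xᵢ = zᵢ/(1+ψ(Kᵢ−1)), yᵢ = Kᵢxᵢ:
  1: x = 0.102, y = 0.381
  2: x = 0.510, y = 0.428
  3: x = 0.388, y = 0.190

ψ = 0.895, x_2 = 0.510, y_2 = 0.428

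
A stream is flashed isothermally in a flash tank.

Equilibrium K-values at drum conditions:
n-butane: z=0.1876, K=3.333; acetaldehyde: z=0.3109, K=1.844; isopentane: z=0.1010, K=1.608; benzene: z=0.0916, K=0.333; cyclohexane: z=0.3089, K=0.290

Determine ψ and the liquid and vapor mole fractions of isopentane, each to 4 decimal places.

Newton iteration, ψ⁰ = 0.5:
  ψ = 0.5000: g = 0.00194, g' = -0.8151 → ψ = 0.5024
Converged at ψ = 0.5024.
Compositions from xᵢ = zᵢ/(1+ψ(Kᵢ−1)), yᵢ = Kᵢxᵢ:
  n-butane: x = 0.0864, y = 0.2879
  acetaldehyde: x = 0.2183, y = 0.4026
  isopentane: x = 0.0774, y = 0.1244
  benzene: x = 0.1378, y = 0.0459
  cyclohexane: x = 0.4802, y = 0.1392

ψ = 0.5024, x_isopentane = 0.0774, y_isopentane = 0.1244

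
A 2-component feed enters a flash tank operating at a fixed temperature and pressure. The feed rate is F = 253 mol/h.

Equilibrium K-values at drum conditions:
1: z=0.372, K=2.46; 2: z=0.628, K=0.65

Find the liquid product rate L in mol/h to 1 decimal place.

L = 92.9 mol/h

Material balance + equilibrium reduce to Σ zᵢ(Kᵢ−1)/(1+V/F(Kᵢ−1)) = 0.
Feasibility: ΣzᵢKᵢ = 1.323, Σzᵢ/Kᵢ = 1.117 — both > 1, two phases present.
Binary case is linear: z₁(K₁−1)(1+V/F(K₂−1)) + z₂(K₂−1)(1+V/F(K₁−1)) = 0
⇒ V/F = [z₁(K₁−1)+z₂(K₂−1)] / [−(K₁−1)(K₂−1)] = 0.3233/0.5110 = 0.633
Then V = V/F·F = 0.6327·253 = 160.1 mol/h and L = F − V = 92.9 mol/h.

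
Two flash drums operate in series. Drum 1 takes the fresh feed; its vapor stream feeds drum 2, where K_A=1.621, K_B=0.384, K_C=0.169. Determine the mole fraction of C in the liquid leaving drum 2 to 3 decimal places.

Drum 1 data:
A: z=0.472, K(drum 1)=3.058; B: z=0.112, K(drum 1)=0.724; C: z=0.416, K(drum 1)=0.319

x_C (drum 2) = 0.318

Drum 1:
Rachford–Rice: g(ψ₁) = Σ zᵢ(Kᵢ−1)/(1+ψ₁(Kᵢ−1)) = 0.
Feasibility: ΣzᵢKᵢ = 1.657, Σzᵢ/Kᵢ = 1.613 — both > 1, two phases present.
Newton iteration, ψ₁⁰ = 0.5:
  ψ₁ = 0.500: g = 0.0133, g' = -0.941 → ψ₁ = 0.514
Converged at ψ₁ = 0.514.
Drum-1 compositions:
  A: x = 0.229, y = 0.701
  B: x = 0.131, y = 0.094
  C: x = 0.640, y = 0.204
Drum-2 feed = drum-1 vapor: z₂ = (0.7013, 0.0945, 0.2042).
Drum 2:
Rachford–Rice: g(ψ₂) = Σ zᵢ(Kᵢ−1)/(1+ψ₂(Kᵢ−1)) = 0.
Feasibility: ΣzᵢKᵢ = 1.208, Σzᵢ/Kᵢ = 1.887 — both > 1, two phases present.
Newton iteration, ψ₂⁰ = 0.36:
  ψ₂ = 0.360: g = 0.0390, g' = -0.527 → ψ₂ = 0.434
  ψ₂ = 0.434: g = -0.0018, g' = -0.580 → ψ₂ = 0.431
Converged at ψ₂ = 0.431.
  A: x = 0.553, y = 0.897
  B: x = 0.129, y = 0.049
  C: x = 0.318, y = 0.054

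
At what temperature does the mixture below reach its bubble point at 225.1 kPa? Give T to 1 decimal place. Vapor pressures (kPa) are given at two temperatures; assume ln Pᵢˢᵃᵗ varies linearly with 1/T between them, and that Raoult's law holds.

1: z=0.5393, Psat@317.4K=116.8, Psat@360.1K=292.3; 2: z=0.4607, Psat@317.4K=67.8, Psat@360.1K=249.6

Bubble-point temperature: ΣzᵢPᵢˢᵃᵗ(T) = P. Interpolate ln Pᵢˢᵃᵗ = aᵢ + bᵢ/T.
  T = 317.4 K: ΣzᵢPᵢˢᵃᵗ = 94.23 kPa
  T = 360.1 K: ΣzᵢPᵢˢᵃᵗ = 272.63 kPa
  T = 338.8 K: ΣzᵢPᵢˢᵃᵗ = 165.22 kPa
  T = 349.5 K: ΣzᵢPᵢˢᵃᵗ = 213.90 kPa
  T = 354.8 K: ΣzᵢPᵢˢᵃᵗ = 241.87 kPa
  T = 352.1 K: ΣzᵢPᵢˢᵃᵗ = 227.28 kPa
Interpolating between 349.5 K and 352.1 K gives T ≈ 351.7 K.

T = 351.7 K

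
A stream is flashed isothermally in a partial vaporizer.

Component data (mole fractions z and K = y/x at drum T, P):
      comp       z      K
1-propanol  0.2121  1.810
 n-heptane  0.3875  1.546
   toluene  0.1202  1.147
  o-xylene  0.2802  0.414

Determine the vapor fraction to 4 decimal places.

ψ = 0.7008

Material balance + equilibrium reduce to Σ zᵢ(Kᵢ−1)/(1+ψ(Kᵢ−1)) = 0.
Feasibility: ΣzᵢKᵢ = 1.2368, Σzᵢ/Kᵢ = 1.1494 — both > 1, two phases present.
Newton iteration, ψ⁰ = 0.5:
  ψ = 0.5000: g = 0.07269, g' = -0.3365 → ψ = 0.7160
  ψ = 0.7160: g = -0.00606, g' = -0.4032 → ψ = 0.7010
  ψ = 0.7010: g = -0.00005, g' = -0.3963 → ψ = 0.7008
Converged at ψ = 0.7008.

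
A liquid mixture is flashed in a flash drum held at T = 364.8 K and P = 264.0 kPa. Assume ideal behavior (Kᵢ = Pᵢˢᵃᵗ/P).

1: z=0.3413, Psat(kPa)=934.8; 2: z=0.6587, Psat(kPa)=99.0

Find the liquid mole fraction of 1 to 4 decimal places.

Raoult's law: Kᵢ = Pᵢˢᵃᵗ/P = Pᵢˢᵃᵗ/264.0.
  K_1 = 934.8/264.0 = 3.540909, K_2 = 99.0/264.0 = 0.375000
Let β = V/F and solve Σ zᵢ(Kᵢ−1)/(1+β(Kᵢ−1)) = 0.
g(0) = ΣzᵢKᵢ − 1 = 0.4555 and g(1) = 1 − Σzᵢ/Kᵢ = -0.8529, so a root lies in (0, 1).
Binary case is linear: z₁(K₁−1)(1+β(K₂−1)) + z₂(K₂−1)(1+β(K₁−1)) = 0
⇒ β = [z₁(K₁−1)+z₂(K₂−1)] / [−(K₁−1)(K₂−1)] = 0.45552/1.58807 = 0.2868
Compositions from xᵢ = zᵢ/(1+β(Kᵢ−1)), yᵢ = Kᵢxᵢ:
  1: x = 0.1974, y = 0.6990
  2: x = 0.8026, y = 0.3010

x_1 = 0.1974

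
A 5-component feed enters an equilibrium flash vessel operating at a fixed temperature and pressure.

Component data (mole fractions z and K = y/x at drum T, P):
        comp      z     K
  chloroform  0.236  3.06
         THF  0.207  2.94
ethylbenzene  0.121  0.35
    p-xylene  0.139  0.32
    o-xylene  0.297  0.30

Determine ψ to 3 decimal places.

ψ = 0.369

Newton iteration, ψ⁰ = 0.64:
  ψ = 0.640: g = -0.2898, g' = -1.170 → ψ = 0.392
  ψ = 0.392: g = -0.0243, g' = -1.046 → ψ = 0.369
Converged at ψ = 0.369.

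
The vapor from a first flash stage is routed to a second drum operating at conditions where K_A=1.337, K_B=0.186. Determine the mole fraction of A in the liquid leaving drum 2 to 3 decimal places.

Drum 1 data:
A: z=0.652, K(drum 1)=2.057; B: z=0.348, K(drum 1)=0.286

Drum 1:
Let ψ₁ = V/F and solve Σ zᵢ(Kᵢ−1)/(1+ψ₁(Kᵢ−1)) = 0.
g(0) = ΣzᵢKᵢ − 1 = 0.441 and g(1) = 1 − Σzᵢ/Kᵢ = -0.534, so a root lies in (0, 1).
Binary case is linear: z₁(K₁−1)(1+ψ₁(K₂−1)) + z₂(K₂−1)(1+ψ₁(K₁−1)) = 0
⇒ ψ₁ = [z₁(K₁−1)+z₂(K₂−1)] / [−(K₁−1)(K₂−1)] = 0.4407/0.7547 = 0.584
Drum-1 compositions:
  A: x = 0.403, y = 0.829
  B: x = 0.597, y = 0.171
Drum-2 feed = drum-1 vapor: z₂ = (0.8293, 0.1707).
Drum 2:
Material balance + equilibrium reduce to Σ zᵢ(Kᵢ−1)/(1+ψ₂(Kᵢ−1)) = 0.
g(0) = ΣzᵢKᵢ − 1 = 0.141 and g(1) = 1 − Σzᵢ/Kᵢ = -0.538, so a root lies in (0, 1).
Iterate (Newton) starting at ψ₂ = 0.56:
  ψ₂ = 0.560: g = -0.0202, g' = -0.449 → ψ₂ = 0.515
  ψ₂ = 0.515: g = -0.0010, g' = -0.404 → ψ₂ = 0.512
Converged at ψ₂ = 0.512.
  A: x = 0.707, y = 0.946
  B: x = 0.293, y = 0.054

x_A (drum 2) = 0.707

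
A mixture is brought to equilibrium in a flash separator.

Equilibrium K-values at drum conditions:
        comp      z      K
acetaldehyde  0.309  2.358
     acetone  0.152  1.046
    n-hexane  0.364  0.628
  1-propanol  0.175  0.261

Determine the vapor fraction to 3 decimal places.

ψ = 0.274

Rachford–Rice: g(ψ) = Σ zᵢ(Kᵢ−1)/(1+ψ(Kᵢ−1)) = 0.
g(0) = ΣzᵢKᵢ − 1 = 0.162 and g(1) = 1 − Σzᵢ/Kᵢ = -0.526, so a root lies in (0, 1).
Newton–Raphson from ψ = 0.61:
  ψ = 0.610: g = -0.1743, g' = -0.572 → ψ = 0.305
  ψ = 0.305: g = -0.0162, g' = -0.509 → ψ = 0.273
  ψ = 0.273: g = 0.0001, g' = -0.516 → ψ = 0.274
Converged at ψ = 0.274.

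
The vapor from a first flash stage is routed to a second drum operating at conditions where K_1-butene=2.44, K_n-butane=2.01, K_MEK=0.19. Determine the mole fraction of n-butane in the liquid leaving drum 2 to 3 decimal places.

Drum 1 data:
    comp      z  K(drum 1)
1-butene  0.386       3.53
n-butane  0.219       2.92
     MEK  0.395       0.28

Drum 1:
Material balance + equilibrium reduce to Σ zᵢ(Kᵢ−1)/(1+ψ₁(Kᵢ−1)) = 0.
g(0) = ΣzᵢKᵢ − 1 = 1.113 and g(1) = 1 − Σzᵢ/Kᵢ = -0.595, so a root lies in (0, 1).
Newton iteration, ψ₁⁰ = 0.5:
  ψ₁ = 0.500: g = 0.2013, g' = -1.192 → ψ₁ = 0.669
  ψ₁ = 0.669: g = -0.0019, g' = -1.258 → ψ₁ = 0.667
Converged at ψ₁ = 0.667.
Drum-1 compositions:
  1-butene: x = 0.144, y = 0.507
  n-butane: x = 0.096, y = 0.280
  MEK: x = 0.760, y = 0.213
Drum-2 feed = drum-1 vapor: z₂ = (0.5068, 0.2803, 0.2129).
Drum 2:
Material balance + equilibrium reduce to Σ zᵢ(Kᵢ−1)/(1+ψ₂(Kᵢ−1)) = 0.
g(0) = ΣzᵢKᵢ − 1 = 0.840 and g(1) = 1 − Σzᵢ/Kᵢ = -0.468, so a root lies in (0, 1).
Iterate (Newton) starting at ψ₂ = 0.5:
  ψ₂ = 0.500: g = 0.3225, g' = -0.876 → ψ₂ = 0.868
  ψ₂ = 0.868: g = -0.1059, g' = -1.875 → ψ₂ = 0.812
  ψ₂ = 0.812: g = -0.0114, g' = -1.500 → ψ₂ = 0.804
Converged at ψ₂ = 0.804.
  1-butene: x = 0.235, y = 0.573
  n-butane: x = 0.155, y = 0.311
  MEK: x = 0.610, y = 0.116

x_n-butane (drum 2) = 0.155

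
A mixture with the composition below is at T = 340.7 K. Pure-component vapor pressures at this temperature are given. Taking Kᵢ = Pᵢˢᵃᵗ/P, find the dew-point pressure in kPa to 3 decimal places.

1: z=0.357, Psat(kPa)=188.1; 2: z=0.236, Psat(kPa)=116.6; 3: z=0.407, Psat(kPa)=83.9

Pdew = 113.987 kPa

At the dew point ψ → 1, so Σzᵢ/Kᵢ = 1 with Kᵢ = Pᵢˢᵃᵗ/P ⇒ 1/P = Σzᵢ/Pᵢˢᵃᵗ.
1/P = 0.357/188.1 + 0.236/116.6 + 0.407/83.9 = 0.008773 ⇒ P = 113.987 kPa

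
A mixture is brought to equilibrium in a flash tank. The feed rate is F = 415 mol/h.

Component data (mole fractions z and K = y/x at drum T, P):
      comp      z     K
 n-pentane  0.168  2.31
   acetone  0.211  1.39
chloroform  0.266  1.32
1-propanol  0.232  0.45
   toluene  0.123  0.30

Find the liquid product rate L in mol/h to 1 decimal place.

L = 240.9 mol/h

Let ψ = V/F and solve Σ zᵢ(Kᵢ−1)/(1+ψ(Kᵢ−1)) = 0.
Check two-phase: ΣzᵢKᵢ = 1.174 > 1 and Σzᵢ/Kᵢ = 1.352 > 1, so g(0) = 0.174 > 0 and g(1) = -0.352 < 0.
Newton iteration, ψ⁰ = 0.69:
  ψ = 0.690: g = -0.1220, g' = -0.526 → ψ = 0.458
  ψ = 0.458: g = -0.0156, g' = -0.412 → ψ = 0.420
Converged at ψ = 0.420.
Then V = ψ·F = 0.4196·415 = 174.1 mol/h and L = F − V = 240.9 mol/h.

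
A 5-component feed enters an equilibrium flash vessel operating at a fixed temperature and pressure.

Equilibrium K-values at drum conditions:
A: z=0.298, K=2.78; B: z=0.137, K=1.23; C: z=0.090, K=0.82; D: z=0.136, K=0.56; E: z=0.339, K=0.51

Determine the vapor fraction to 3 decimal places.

ψ = 0.488

Material balance + equilibrium reduce to Σ zᵢ(Kᵢ−1)/(1+ψ(Kᵢ−1)) = 0.
Feasibility: ΣzᵢKᵢ = 1.320, Σzᵢ/Kᵢ = 1.236 — both > 1, two phases present.
Newton–Raphson from ψ = 0.49:
  ψ = 0.490: g = -0.0010, g' = -0.462 → ψ = 0.488
Converged at ψ = 0.488.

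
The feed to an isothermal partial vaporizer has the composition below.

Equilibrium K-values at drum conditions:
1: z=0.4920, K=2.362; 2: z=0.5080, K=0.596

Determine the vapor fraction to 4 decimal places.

ψ = 0.8448

Rachford–Rice: g(ψ) = Σ zᵢ(Kᵢ−1)/(1+ψ(Kᵢ−1)) = 0.
Check two-phase: ΣzᵢKᵢ = 1.4649 > 1 and Σzᵢ/Kᵢ = 1.0606 > 1, so g(0) = 0.4649 > 0 and g(1) = -0.0606 < 0.
Iterate (Newton) starting at ψ = 0.5:
  ψ = 0.5000: g = 0.14145, g' = -0.4532 → ψ = 0.8121
  ψ = 0.8121: g = 0.01272, g' = -0.3894 → ψ = 0.8448
Converged at ψ = 0.8448.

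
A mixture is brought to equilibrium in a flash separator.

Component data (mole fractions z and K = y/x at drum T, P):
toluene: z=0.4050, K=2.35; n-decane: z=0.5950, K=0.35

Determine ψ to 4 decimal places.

ψ = 0.1823

Newton–Raphson from ψ = 0.5:
  ψ = 0.5000: g = -0.24655, g' = -0.8148 → ψ = 0.1974
  ψ = 0.1974: g = -0.01199, g' = -0.7910 → ψ = 0.1823
Converged at ψ = 0.1823.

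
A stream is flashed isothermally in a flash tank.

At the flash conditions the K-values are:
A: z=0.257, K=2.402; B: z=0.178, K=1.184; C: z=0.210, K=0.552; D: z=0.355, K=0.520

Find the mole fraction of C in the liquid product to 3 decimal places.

x_C = 0.236

Newton–Raphson from V/F = 0.5:
  V/F = 0.500: g = -0.1036, g' = -0.391 → V/F = 0.235
  V/F = 0.235: g = 0.0051, g' = -0.448 → V/F = 0.247
Converged at V/F = 0.247.
Compositions from xᵢ = zᵢ/(1+V/F(Kᵢ−1)), yᵢ = Kᵢxᵢ:
  A: x = 0.191, y = 0.459
  B: x = 0.170, y = 0.202
  C: x = 0.236, y = 0.130
  D: x = 0.403, y = 0.209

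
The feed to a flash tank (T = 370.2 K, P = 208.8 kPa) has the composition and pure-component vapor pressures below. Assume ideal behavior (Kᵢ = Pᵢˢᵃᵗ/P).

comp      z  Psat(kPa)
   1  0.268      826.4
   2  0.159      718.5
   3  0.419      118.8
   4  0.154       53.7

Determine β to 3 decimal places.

Raoult's law: Kᵢ = Pᵢˢᵃᵗ/P = Pᵢˢᵃᵗ/208.8.
  K_1 = 826.4/208.8 = 3.95785, K_2 = 718.5/208.8 = 3.44109, K_3 = 118.8/208.8 = 0.56897, K_4 = 53.7/208.8 = 0.25718
Material balance + equilibrium reduce to Σ zᵢ(Kᵢ−1)/(1+β(Kᵢ−1)) = 0.
Check two-phase: ΣzᵢKᵢ = 1.886 > 1 and Σzᵢ/Kᵢ = 1.449 > 1, so g(0) = 0.886 > 0 and g(1) = -0.449 < 0.
Newton–Raphson from β = 0.5:
  β = 0.500: g = 0.0824, g' = -0.915 → β = 0.590
  β = 0.590: g = 0.0020, g' = -0.880 → β = 0.592
Converged at β = 0.592.

β = 0.592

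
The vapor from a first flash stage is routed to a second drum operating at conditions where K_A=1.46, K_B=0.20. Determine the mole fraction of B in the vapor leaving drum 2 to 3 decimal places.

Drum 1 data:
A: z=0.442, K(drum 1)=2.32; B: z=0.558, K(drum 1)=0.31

Drum 1:
Rachford–Rice: g(ψ₁) = Σ zᵢ(Kᵢ−1)/(1+ψ₁(Kᵢ−1)) = 0.
Feasibility: ΣzᵢKᵢ = 1.198, Σzᵢ/Kᵢ = 1.991 — both > 1, two phases present.
Iterate (Newton) starting at ψ₁ = 0.5:
  ψ₁ = 0.500: g = -0.2363, g' = -0.899 → ψ₁ = 0.237
  ψ₁ = 0.237: g = -0.0159, g' = -0.827 → ψ₁ = 0.218
Converged at ψ₁ = 0.218.
Drum-1 compositions:
  A: x = 0.343, y = 0.796
  B: x = 0.657, y = 0.204
Drum-2 feed = drum-1 vapor: z₂ = (0.7964, 0.2036).
Drum 2:
Binary case is linear: z₁(K₁−1)(1+ψ₂(K₂−1)) + z₂(K₂−1)(1+ψ₂(K₁−1)) = 0
⇒ ψ₂ = [z₁(K₁−1)+z₂(K₂−1)] / [−(K₁−1)(K₂−1)] = 0.2035/0.3680 = 0.553
  A: x = 0.635, y = 0.927
  B: x = 0.365, y = 0.073

y_B (drum 2) = 0.073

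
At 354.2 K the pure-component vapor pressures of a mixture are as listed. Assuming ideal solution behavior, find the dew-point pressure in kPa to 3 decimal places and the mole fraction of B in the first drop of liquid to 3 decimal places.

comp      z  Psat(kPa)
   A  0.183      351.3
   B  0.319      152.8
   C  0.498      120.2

At the dew point ψ → 1, so Σzᵢ/Kᵢ = 1 with Kᵢ = Pᵢˢᵃᵗ/P ⇒ 1/P = Σzᵢ/Pᵢˢᵃᵗ.
1/P = 0.183/351.3 + 0.319/152.8 + 0.498/120.2 = 0.006752 ⇒ P = 148.111 kPa
xᵢ = zᵢP/Pᵢˢᵃᵗ ⇒ x_B = 0.319·148.111/152.8 = 0.309

Pdew = 148.111 kPa, x_B = 0.309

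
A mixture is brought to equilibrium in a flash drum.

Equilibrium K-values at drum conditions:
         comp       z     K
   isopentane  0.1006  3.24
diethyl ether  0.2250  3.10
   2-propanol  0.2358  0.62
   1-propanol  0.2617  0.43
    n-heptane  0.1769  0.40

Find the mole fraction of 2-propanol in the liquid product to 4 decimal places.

Let β = V/F and solve Σ zᵢ(Kᵢ−1)/(1+β(Kᵢ−1)) = 0.
g(0) = ΣzᵢKᵢ − 1 = 0.3529 and g(1) = 1 − Σzᵢ/Kᵢ = -0.5348, so a root lies in (0, 1).
Iterate (Newton) starting at β = 0.5:
  β = 0.5000: g = -0.13410, g' = -0.6966 → β = 0.3075
  β = 0.3075: g = 0.00805, g' = -0.8078 → β = 0.3175
Converged at β = 0.3175.
Compositions from xᵢ = zᵢ/(1+β(Kᵢ−1)), yᵢ = Kᵢxᵢ:
  isopentane: x = 0.0588, y = 0.1905
  diethyl ether: x = 0.1350, y = 0.4185
  2-propanol: x = 0.2682, y = 0.1663
  1-propanol: x = 0.3195, y = 0.1374
  n-heptane: x = 0.2185, y = 0.0874

x_2-propanol = 0.2682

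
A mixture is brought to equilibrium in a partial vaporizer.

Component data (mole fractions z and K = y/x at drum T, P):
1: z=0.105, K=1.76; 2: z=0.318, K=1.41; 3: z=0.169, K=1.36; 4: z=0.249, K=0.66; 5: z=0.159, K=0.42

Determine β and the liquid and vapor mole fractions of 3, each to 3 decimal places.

Rachford–Rice: g(β) = Σ zᵢ(Kᵢ−1)/(1+β(Kᵢ−1)) = 0.
g(0) = ΣzᵢKᵢ − 1 = 0.094 and g(1) = 1 − Σzᵢ/Kᵢ = -0.165, so a root lies in (0, 1).
Iterate (Newton) starting at β = 0.5:
  β = 0.500: g = -0.0143, g' = -0.232 → β = 0.438
  β = 0.438: g = -0.0002, g' = -0.225 → β = 0.437
Converged at β = 0.437.
Compositions from xᵢ = zᵢ/(1+β(Kᵢ−1)), yᵢ = Kᵢxᵢ:
  1: x = 0.079, y = 0.139
  2: x = 0.270, y = 0.380
  3: x = 0.146, y = 0.199
  4: x = 0.292, y = 0.193
  5: x = 0.213, y = 0.089

β = 0.437, x_3 = 0.146, y_3 = 0.199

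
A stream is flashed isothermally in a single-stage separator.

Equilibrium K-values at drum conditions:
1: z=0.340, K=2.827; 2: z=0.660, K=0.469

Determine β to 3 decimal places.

Rachford–Rice: g(β) = Σ zᵢ(Kᵢ−1)/(1+β(Kᵢ−1)) = 0.
Check two-phase: ΣzᵢKᵢ = 1.271 > 1 and Σzᵢ/Kᵢ = 1.528 > 1, so g(0) = 0.271 > 0 and g(1) = -0.528 < 0.
Binary case is linear: z₁(K₁−1)(1+β(K₂−1)) + z₂(K₂−1)(1+β(K₁−1)) = 0
⇒ β = [z₁(K₁−1)+z₂(K₂−1)] / [−(K₁−1)(K₂−1)] = 0.2707/0.9701 = 0.279

β = 0.279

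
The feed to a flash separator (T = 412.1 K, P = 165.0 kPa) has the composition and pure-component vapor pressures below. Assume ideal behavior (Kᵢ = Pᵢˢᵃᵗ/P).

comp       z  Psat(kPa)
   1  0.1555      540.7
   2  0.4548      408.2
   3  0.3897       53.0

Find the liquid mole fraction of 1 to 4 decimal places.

x_1 = 0.0620

Raoult's law: Kᵢ = Pᵢˢᵃᵗ/P = Pᵢˢᵃᵗ/165.0.
  K_1 = 540.7/165.0 = 3.276970, K_2 = 408.2/165.0 = 2.473939, K_3 = 53.0/165.0 = 0.321212
Newton–Raphson from ψ = 0.5:
  ψ = 0.5000: g = 0.15107, g' = -0.9152 → ψ = 0.6651
  ψ = 0.6651: g = -0.00288, g' = -0.9762 → ψ = 0.6621
Converged at ψ = 0.6621.
Compositions from xᵢ = zᵢ/(1+ψ(Kᵢ−1)), yᵢ = Kᵢxᵢ:
  1: x = 0.0620, y = 0.2032
  2: x = 0.2302, y = 0.5694
  3: x = 0.7078, y = 0.2274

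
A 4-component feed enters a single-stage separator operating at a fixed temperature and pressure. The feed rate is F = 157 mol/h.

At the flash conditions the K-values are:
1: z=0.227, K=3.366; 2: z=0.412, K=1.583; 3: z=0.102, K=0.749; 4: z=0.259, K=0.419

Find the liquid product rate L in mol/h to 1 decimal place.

L = 21.0 mol/h

Rachford–Rice: g(ψ) = Σ zᵢ(Kᵢ−1)/(1+ψ(Kᵢ−1)) = 0.
Check two-phase: ΣzᵢKᵢ = 1.601 > 1 and Σzᵢ/Kᵢ = 1.082 > 1, so g(0) = 0.601 > 0 and g(1) = -0.082 < 0.
Newton–Raphson from ψ = 0.5:
  ψ = 0.500: g = 0.1906, g' = -0.533 → ψ = 0.858
  ψ = 0.858: g = 0.0047, g' = -0.559 → ψ = 0.866
Converged at ψ = 0.866.
Then V = ψ·F = 0.8663·157 = 136.0 mol/h and L = F − V = 21.0 mol/h.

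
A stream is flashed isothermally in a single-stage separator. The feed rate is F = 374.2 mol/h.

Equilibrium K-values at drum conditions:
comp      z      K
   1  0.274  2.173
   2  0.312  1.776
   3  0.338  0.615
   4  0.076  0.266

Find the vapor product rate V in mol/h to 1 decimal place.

V = 293.5 mol/h

Rachford–Rice: g(ψ) = Σ zᵢ(Kᵢ−1)/(1+ψ(Kᵢ−1)) = 0.
g(0) = ΣzᵢKᵢ − 1 = 0.378 and g(1) = 1 − Σzᵢ/Kᵢ = -0.137, so a root lies in (0, 1).
Iterate (Newton) starting at ψ = 0.5:
  ψ = 0.500: g = 0.1277, g' = -0.426 → ψ = 0.800
  ψ = 0.800: g = -0.0078, g' = -0.516 → ψ = 0.785
  ψ = 0.785: g = -0.0001, g' = -0.505 → ψ = 0.784
Converged at ψ = 0.784.
Then V = ψ·F = 0.7843·374.2 = 293.5 mol/h and L = F − V = 80.7 mol/h.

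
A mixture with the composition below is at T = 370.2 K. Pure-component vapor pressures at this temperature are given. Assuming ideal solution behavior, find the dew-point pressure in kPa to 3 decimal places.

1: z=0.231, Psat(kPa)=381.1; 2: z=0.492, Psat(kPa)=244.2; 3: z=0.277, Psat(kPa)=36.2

At the dew point ψ → 1, so Σzᵢ/Kᵢ = 1 with Kᵢ = Pᵢˢᵃᵗ/P ⇒ 1/P = Σzᵢ/Pᵢˢᵃᵗ.
1/P = 0.231/381.1 + 0.492/244.2 + 0.277/36.2 = 0.010273 ⇒ P = 97.344 kPa

Pdew = 97.344 kPa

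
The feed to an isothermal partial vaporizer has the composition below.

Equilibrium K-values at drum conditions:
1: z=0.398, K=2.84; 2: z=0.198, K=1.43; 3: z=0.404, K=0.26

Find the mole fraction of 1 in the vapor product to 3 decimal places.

y_1 = 0.603

Newton–Raphson from ψ = 0.65:
  ψ = 0.650: g = -0.1760, g' = -1.123 → ψ = 0.493
  ψ = 0.493: g = -0.0167, g' = -0.944 → ψ = 0.476
Converged at ψ = 0.476.
Compositions from xᵢ = zᵢ/(1+ψ(Kᵢ−1)), yᵢ = Kᵢxᵢ:
  1: x = 0.212, y = 0.603
  2: x = 0.164, y = 0.235
  3: x = 0.623, y = 0.162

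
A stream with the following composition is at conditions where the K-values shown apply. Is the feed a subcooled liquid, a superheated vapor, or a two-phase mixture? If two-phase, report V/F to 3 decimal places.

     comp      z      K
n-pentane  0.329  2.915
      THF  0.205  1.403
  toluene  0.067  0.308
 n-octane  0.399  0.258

ΣzᵢKᵢ = 1.370; Σzᵢ/Kᵢ = 2.023.
Both exceed 1, so a two-phase solution exists.
Let ψ = V/F and solve Σ zᵢ(Kᵢ−1)/(1+ψ(Kᵢ−1)) = 0.
Newton iteration, ψ⁰ = 0.48:
  ψ = 0.480: g = -0.1318, g' = -0.953 → ψ = 0.342
  ψ = 0.342: g = -0.0039, g' = -0.916 → ψ = 0.337
Converged at ψ = 0.337.

two-phase, V/F = 0.337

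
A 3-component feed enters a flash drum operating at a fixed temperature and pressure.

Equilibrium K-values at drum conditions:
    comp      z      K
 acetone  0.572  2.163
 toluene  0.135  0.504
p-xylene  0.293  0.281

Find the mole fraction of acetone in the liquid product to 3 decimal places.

x_acetone = 0.361

Rachford–Rice: g(ψ) = Σ zᵢ(Kᵢ−1)/(1+ψ(Kᵢ−1)) = 0.
Feasibility: ΣzᵢKᵢ = 1.388, Σzᵢ/Kᵢ = 1.575 — both > 1, two phases present.
Newton–Raphson from ψ = 0.65:
  ψ = 0.650: g = -0.1155, g' = -0.857 → ψ = 0.515
  ψ = 0.515: g = -0.0086, g' = -0.745 → ψ = 0.504
Converged at ψ = 0.504.
Compositions from xᵢ = zᵢ/(1+ψ(Kᵢ−1)), yᵢ = Kᵢxᵢ:
  acetone: x = 0.361, y = 0.780
  toluene: x = 0.180, y = 0.091
  p-xylene: x = 0.459, y = 0.129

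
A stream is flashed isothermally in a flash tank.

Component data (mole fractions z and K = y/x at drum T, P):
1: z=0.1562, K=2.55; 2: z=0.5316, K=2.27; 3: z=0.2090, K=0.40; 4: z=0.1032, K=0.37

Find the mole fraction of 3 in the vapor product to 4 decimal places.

y_3 = 0.1798

Material balance + equilibrium reduce to Σ zᵢ(Kᵢ−1)/(1+V/F(Kᵢ−1)) = 0.
Check two-phase: ΣzᵢKᵢ = 1.7268 > 1 and Σzᵢ/Kᵢ = 1.0969 > 1, so g(0) = 0.7268 > 0 and g(1) = -0.0969 < 0.
Iterate (Newton) starting at V/F = 0.46:
  V/F = 0.4600: g = 0.30275, g' = -0.6943 → V/F = 0.8961
  V/F = 0.8961: g = -0.00339, g' = -0.8213 → V/F = 0.8919
Converged at V/F = 0.8919.
Compositions from xᵢ = zᵢ/(1+V/F(Kᵢ−1)), yᵢ = Kᵢxᵢ:
  1: x = 0.0656, y = 0.1672
  2: x = 0.2493, y = 0.5658
  3: x = 0.4496, y = 0.1798
  4: x = 0.2356, y = 0.0872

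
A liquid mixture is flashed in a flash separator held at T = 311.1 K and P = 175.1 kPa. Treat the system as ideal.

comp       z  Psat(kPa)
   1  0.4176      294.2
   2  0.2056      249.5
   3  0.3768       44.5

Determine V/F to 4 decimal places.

Raoult's law: Kᵢ = Pᵢˢᵃᵗ/P = Pᵢˢᵃᵗ/175.1.
  K_1 = 294.2/175.1 = 1.680183, K_2 = 249.5/175.1 = 1.424900, K_3 = 44.5/175.1 = 0.254140
Material balance + equilibrium reduce to Σ zᵢ(Kᵢ−1)/(1+V/F(Kᵢ−1)) = 0.
Check two-phase: ΣzᵢKᵢ = 1.0904 > 1 and Σzᵢ/Kᵢ = 1.8755 > 1, so g(0) = 0.0904 > 0 and g(1) = -0.8755 < 0.
Newton–Raphson from V/F = 0.5:
  V/F = 0.5000: g = -0.16417, g' = -0.6659 → V/F = 0.2535
  V/F = 0.2535: g = -0.02542, g' = -0.4896 → V/F = 0.2016
  V/F = 0.2016: g = -0.00050, g' = -0.4713 → V/F = 0.2005
Converged at V/F = 0.2005.

V/F = 0.2005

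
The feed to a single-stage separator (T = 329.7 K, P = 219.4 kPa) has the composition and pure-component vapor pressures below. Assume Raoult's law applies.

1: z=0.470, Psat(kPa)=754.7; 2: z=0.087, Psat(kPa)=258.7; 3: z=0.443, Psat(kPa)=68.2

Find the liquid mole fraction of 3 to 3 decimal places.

Raoult's law: Kᵢ = Pᵢˢᵃᵗ/P = Pᵢˢᵃᵗ/219.4.
  K_1 = 754.7/219.4 = 3.43984, K_2 = 258.7/219.4 = 1.17912, K_3 = 68.2/219.4 = 0.31085
Let ψ = V/F and solve Σ zᵢ(Kᵢ−1)/(1+ψ(Kᵢ−1)) = 0.
g(0) = ΣzᵢKᵢ − 1 = 0.857 and g(1) = 1 − Σzᵢ/Kᵢ = -0.636, so a root lies in (0, 1).
Iterate (Newton) starting at ψ = 0.51:
  ψ = 0.510: g = 0.0545, g' = -1.058 → ψ = 0.561
  ψ = 0.561: g = 0.0000, g' = -1.060 → ψ = 0.562
Converged at ψ = 0.562.
Compositions from xᵢ = zᵢ/(1+ψ(Kᵢ−1)), yᵢ = Kᵢxᵢ:
  1: x = 0.198, y = 0.682
  2: x = 0.079, y = 0.093
  3: x = 0.723, y = 0.225

x_3 = 0.723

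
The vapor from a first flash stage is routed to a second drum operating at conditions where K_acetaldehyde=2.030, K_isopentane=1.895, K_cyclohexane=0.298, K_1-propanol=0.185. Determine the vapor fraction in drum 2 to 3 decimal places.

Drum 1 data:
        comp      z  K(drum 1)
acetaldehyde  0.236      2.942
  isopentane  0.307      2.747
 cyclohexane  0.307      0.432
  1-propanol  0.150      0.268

V/F (drum 2) = 0.692

Drum 1:
Newton–Raphson from ψ₁ = 0.5:
  ψ₁ = 0.500: g = 0.1021, g' = -0.889 → ψ₁ = 0.615
Converged at ψ₁ = 0.615.
Drum-1 compositions:
  acetaldehyde: x = 0.108, y = 0.317
  isopentane: x = 0.148, y = 0.407
  cyclohexane: x = 0.472, y = 0.204
  1-propanol: x = 0.273, y = 0.073
Drum-2 feed = drum-1 vapor: z₂ = (0.3165, 0.4066, 0.2038, 0.0731).
Drum 2:
Let ψ₂ = V/F and solve Σ zᵢ(Kᵢ−1)/(1+ψ₂(Kᵢ−1)) = 0.
Feasibility: ΣzᵢKᵢ = 1.487, Σzᵢ/Kᵢ = 1.449 — both > 1, two phases present.
Newton iteration, ψ₂⁰ = 0.6:
  ψ₂ = 0.600: g = 0.0746, g' = -0.752 → ψ₂ = 0.699
  ψ₂ = 0.699: g = -0.0060, g' = -0.886 → ψ₂ = 0.692
Converged at ψ₂ = 0.692.
  acetaldehyde: x = 0.185, y = 0.375
  isopentane: x = 0.251, y = 0.476
  cyclohexane: x = 0.396, y = 0.118
  1-propanol: x = 0.168, y = 0.031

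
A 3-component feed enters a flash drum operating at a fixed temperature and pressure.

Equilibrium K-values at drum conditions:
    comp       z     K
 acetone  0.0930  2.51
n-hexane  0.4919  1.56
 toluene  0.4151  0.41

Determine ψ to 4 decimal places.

Rachford–Rice: g(ψ) = Σ zᵢ(Kᵢ−1)/(1+ψ(Kᵢ−1)) = 0.
g(0) = ΣzᵢKᵢ − 1 = 0.1710 and g(1) = 1 − Σzᵢ/Kᵢ = -0.3648, so a root lies in (0, 1).
Newton iteration, ψ⁰ = 0.43:
  ψ = 0.4300: g = -0.02101, g' = -0.4376 → ψ = 0.3820
  ψ = 0.3820: g = -0.00018, g' = -0.4308 → ψ = 0.3816
Converged at ψ = 0.3816.

ψ = 0.3816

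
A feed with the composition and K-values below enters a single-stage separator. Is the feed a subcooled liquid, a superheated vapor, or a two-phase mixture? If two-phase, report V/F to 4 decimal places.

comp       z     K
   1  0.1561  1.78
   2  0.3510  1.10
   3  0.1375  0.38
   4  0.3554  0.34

ΣzᵢKᵢ = 0.8370; Σzᵢ/Kᵢ = 1.8139.
Since ΣzᵢKᵢ < 1 the mixture is below its bubble point — single liquid phase.

subcooled liquid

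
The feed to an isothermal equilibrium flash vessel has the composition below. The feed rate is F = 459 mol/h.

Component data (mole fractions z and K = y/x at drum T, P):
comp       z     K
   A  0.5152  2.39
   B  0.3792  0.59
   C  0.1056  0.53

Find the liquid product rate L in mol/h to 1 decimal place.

Material balance + equilibrium reduce to Σ zᵢ(Kᵢ−1)/(1+ψ(Kᵢ−1)) = 0.
Check two-phase: ΣzᵢKᵢ = 1.5110 > 1 and Σzᵢ/Kᵢ = 1.0575 > 1, so g(0) = 0.5110 > 0 and g(1) = -0.0575 < 0.
Iterate (Newton) starting at ψ = 0.63:
  ψ = 0.6300: g = 0.10167, g' = -0.4459 → ψ = 0.8580
  ψ = 0.8580: g = 0.00359, g' = -0.4243 → ψ = 0.8665
Converged at ψ = 0.8665.
Then V = ψ·F = 0.8665·459 = 397.7 mol/h and L = F − V = 61.3 mol/h.

L = 61.3 mol/h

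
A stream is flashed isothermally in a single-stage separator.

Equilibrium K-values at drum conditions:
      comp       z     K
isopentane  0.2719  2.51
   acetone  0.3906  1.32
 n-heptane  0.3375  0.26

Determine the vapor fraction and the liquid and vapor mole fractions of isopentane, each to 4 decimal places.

Material balance + equilibrium reduce to Σ zᵢ(Kᵢ−1)/(1+ψ(Kᵢ−1)) = 0.
Feasibility: ΣzᵢKᵢ = 1.2858, Σzᵢ/Kᵢ = 1.7023 — both > 1, two phases present.
Newton–Raphson from ψ = 0.66:
  ψ = 0.6600: g = -0.17934, g' = -0.8889 → ψ = 0.4582
  ψ = 0.4582: g = -0.02622, g' = -0.6701 → ψ = 0.4191
  ψ = 0.4191: g = -0.00038, g' = -0.6520 → ψ = 0.4185
Converged at ψ = 0.4185.
Compositions from xᵢ = zᵢ/(1+ψ(Kᵢ−1)), yᵢ = Kᵢxᵢ:
  isopentane: x = 0.1666, y = 0.4182
  acetone: x = 0.3445, y = 0.4547
  n-heptane: x = 0.4889, y = 0.1271

ψ = 0.4185, x_isopentane = 0.1666, y_isopentane = 0.4182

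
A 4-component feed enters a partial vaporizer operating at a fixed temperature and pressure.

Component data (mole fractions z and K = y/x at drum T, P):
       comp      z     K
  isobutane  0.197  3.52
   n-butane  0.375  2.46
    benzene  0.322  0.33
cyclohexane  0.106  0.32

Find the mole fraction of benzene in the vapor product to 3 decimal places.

y_benzene = 0.179

Newton iteration, β⁰ = 0.5:
  β = 0.500: g = 0.1025, g' = -0.951 → β = 0.608
  β = 0.608: g = -0.0006, g' = -0.973 → β = 0.607
Converged at β = 0.607.
Compositions from xᵢ = zᵢ/(1+β(Kᵢ−1)), yᵢ = Kᵢxᵢ:
  isobutane: x = 0.078, y = 0.274
  n-butane: x = 0.199, y = 0.489
  benzene: x = 0.543, y = 0.179
  cyclohexane: x = 0.181, y = 0.058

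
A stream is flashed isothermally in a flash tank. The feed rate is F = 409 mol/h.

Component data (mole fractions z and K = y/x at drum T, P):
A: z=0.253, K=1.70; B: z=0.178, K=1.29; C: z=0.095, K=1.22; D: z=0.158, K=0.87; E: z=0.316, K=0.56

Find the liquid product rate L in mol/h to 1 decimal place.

L = 215.8 mol/h

Material balance + equilibrium reduce to Σ zᵢ(Kᵢ−1)/(1+ψ(Kᵢ−1)) = 0.
Feasibility: ΣzᵢKᵢ = 1.090, Σzᵢ/Kᵢ = 1.111 — both > 1, two phases present.
Iterate (Newton) starting at ψ = 0.5:
  ψ = 0.500: g = -0.0051, g' = -0.187 → ψ = 0.473
  ψ = 0.473: g = -0.0000, g' = -0.186 → ψ = 0.472
Converged at ψ = 0.472.
Then V = ψ·F = 0.4725·409 = 193.2 mol/h and L = F − V = 215.8 mol/h.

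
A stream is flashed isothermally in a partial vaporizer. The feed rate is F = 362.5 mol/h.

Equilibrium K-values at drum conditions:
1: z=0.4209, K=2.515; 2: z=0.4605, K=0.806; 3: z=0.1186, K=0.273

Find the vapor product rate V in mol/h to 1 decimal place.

V = 274.8 mol/h

Rachford–Rice: g(V/F) = Σ zᵢ(Kᵢ−1)/(1+V/F(Kᵢ−1)) = 0.
g(0) = ΣzᵢKᵢ − 1 = 0.4621 and g(1) = 1 − Σzᵢ/Kᵢ = -0.1731, so a root lies in (0, 1).
Iterate (Newton) starting at V/F = 0.5:
  V/F = 0.5000: g = 0.12843, g' = -0.4887 → V/F = 0.7628
  V/F = 0.7628: g = -0.00259, g' = -0.5477 → V/F = 0.7580
Converged at V/F = 0.7580.
Then V = V/F·F = 0.7580·362.5 = 274.8 mol/h and L = F − V = 87.7 mol/h.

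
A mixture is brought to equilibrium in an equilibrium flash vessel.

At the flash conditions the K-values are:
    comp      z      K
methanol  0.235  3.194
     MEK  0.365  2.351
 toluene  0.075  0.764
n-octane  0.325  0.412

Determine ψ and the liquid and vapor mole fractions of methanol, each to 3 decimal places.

ψ = 0.857, x_methanol = 0.082, y_methanol = 0.261

Newton–Raphson from ψ = 0.5:
  ψ = 0.500: g = 0.2494, g' = -0.725 → ψ = 0.844
  ψ = 0.844: g = 0.0098, g' = -0.734 → ψ = 0.857
Converged at ψ = 0.857.
Compositions from xᵢ = zᵢ/(1+ψ(Kᵢ−1)), yᵢ = Kᵢxᵢ:
  methanol: x = 0.082, y = 0.261
  MEK: x = 0.169, y = 0.398
  toluene: x = 0.094, y = 0.072
  n-octane: x = 0.655, y = 0.270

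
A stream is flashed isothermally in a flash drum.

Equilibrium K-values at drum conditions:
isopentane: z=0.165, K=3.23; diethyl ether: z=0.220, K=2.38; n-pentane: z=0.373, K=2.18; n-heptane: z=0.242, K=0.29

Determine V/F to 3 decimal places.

Rachford–Rice: g(V/F) = Σ zᵢ(Kᵢ−1)/(1+V/F(Kᵢ−1)) = 0.
Feasibility: ΣzᵢKᵢ = 1.940, Σzᵢ/Kᵢ = 1.149 — both > 1, two phases present.
Iterate (Newton) starting at V/F = 0.4:
  V/F = 0.400: g = 0.4491, g' = -0.881 → V/F = 0.910
  V/F = 0.910: g = -0.0171, g' = -1.266 → V/F = 0.896
Converged at V/F = 0.896.

V/F = 0.896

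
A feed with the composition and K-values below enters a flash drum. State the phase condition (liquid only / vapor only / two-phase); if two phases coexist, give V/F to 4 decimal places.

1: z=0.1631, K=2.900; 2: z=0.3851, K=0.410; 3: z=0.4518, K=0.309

liquid only

ΣzᵢKᵢ = 0.7705; Σzᵢ/Kᵢ = 2.4576.
Since ΣzᵢKᵢ < 1 the mixture is below its bubble point — single liquid phase.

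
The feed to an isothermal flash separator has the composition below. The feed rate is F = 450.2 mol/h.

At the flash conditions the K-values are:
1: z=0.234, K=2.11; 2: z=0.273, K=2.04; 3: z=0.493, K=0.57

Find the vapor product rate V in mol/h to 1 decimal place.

V = 323.7 mol/h

Newton iteration, ψ⁰ = 0.45:
  ψ = 0.450: g = 0.1038, g' = -0.405 → ψ = 0.706
  ψ = 0.706: g = 0.0049, g' = -0.377 → ψ = 0.719
Converged at ψ = 0.719.
Then V = ψ·F = 0.7191·450.2 = 323.7 mol/h and L = F − V = 126.5 mol/h.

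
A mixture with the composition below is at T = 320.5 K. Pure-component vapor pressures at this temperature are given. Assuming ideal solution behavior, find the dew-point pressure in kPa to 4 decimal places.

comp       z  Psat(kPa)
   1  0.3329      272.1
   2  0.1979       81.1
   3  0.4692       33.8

At the dew point ψ → 1, so Σzᵢ/Kᵢ = 1 with Kᵢ = Pᵢˢᵃᵗ/P ⇒ 1/P = Σzᵢ/Pᵢˢᵃᵗ.
1/P = 0.3329/272.1 + 0.1979/81.1 + 0.4692/33.8 = 0.0175453 ⇒ P = 56.9953 kPa

Pdew = 56.9953 kPa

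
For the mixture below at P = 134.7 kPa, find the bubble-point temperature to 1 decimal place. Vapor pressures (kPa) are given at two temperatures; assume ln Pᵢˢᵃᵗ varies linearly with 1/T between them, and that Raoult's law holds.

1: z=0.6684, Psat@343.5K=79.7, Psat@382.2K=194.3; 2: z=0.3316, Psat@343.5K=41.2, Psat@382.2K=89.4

T = 374.0 K

Bubble-point temperature: ΣzᵢPᵢˢᵃᵗ(T) = P. Interpolate ln Pᵢˢᵃᵗ = aᵢ + bᵢ/T.
  T = 343.5 K: ΣzᵢPᵢˢᵃᵗ = 66.93 kPa
  T = 382.2 K: ΣzᵢPᵢˢᵃᵗ = 159.52 kPa
  T = 362.9 K: ΣzᵢPᵢˢᵃᵗ = 105.84 kPa
  T = 372.5 K: ΣzᵢPᵢˢᵃᵗ = 130.48 kPa
  T = 377.4 K: ΣzᵢPᵢˢᵃᵗ = 144.60 kPa
  T = 374.9 K: ΣzᵢPᵢˢᵃᵗ = 137.26 kPa
Interpolating between 372.5 K and 374.9 K gives T ≈ 374.0 K.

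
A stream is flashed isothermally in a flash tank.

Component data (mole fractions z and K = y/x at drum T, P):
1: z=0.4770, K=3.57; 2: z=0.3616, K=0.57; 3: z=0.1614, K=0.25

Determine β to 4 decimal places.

β = 0.6577

Material balance + equilibrium reduce to Σ zᵢ(Kᵢ−1)/(1+β(Kᵢ−1)) = 0.
Feasibility: ΣzᵢKᵢ = 1.9494, Σzᵢ/Kᵢ = 1.4136 — both > 1, two phases present.
Iterate (Newton) starting at β = 0.44:
  β = 0.4400: g = 0.20288, g' = -0.9979 → β = 0.6433
  β = 0.6433: g = 0.01317, g' = -0.9143 → β = 0.6577
Converged at β = 0.6577.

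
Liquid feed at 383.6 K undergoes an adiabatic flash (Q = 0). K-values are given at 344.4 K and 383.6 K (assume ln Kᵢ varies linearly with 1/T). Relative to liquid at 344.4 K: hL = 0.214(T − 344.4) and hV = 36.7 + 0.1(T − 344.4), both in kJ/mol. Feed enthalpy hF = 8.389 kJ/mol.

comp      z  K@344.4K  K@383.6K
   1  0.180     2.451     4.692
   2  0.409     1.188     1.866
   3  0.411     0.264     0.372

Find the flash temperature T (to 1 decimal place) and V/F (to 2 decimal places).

T = 350.6 K, V/F = 0.20

Adiabatic flash: solve Rachford–Rice at each trial T, then check hF = ψ·hV(T) + (1−ψ)·hL(T).
  T = 344.4 K: K = (2.451, 1.188, 0.264), RR gives ψ = 0.060, H_out = 2.191 kJ/mol
  T = 383.6 K: K = (4.692, 1.866, 0.372), RR gives ψ = 0.632, H_out = 28.772 kJ/mol
  T = 364.0 K: K = (3.451, 1.507, 0.316), RR gives ψ = 0.412, H_out = 18.388 kJ/mol
  T = 354.2 K: K = (2.922, 1.342, 0.290), RR gives ψ = 0.262, H_out = 11.417 kJ/mol
  T = 349.3 K: K = (2.680, 1.264, 0.277), RR gives ψ = 0.169, H_out = 7.166 kJ/mol
  T = 351.8 K: K = (2.802, 1.304, 0.283), RR gives ψ = 0.218, H_out = 9.414 kJ/mol
  T = 350.6 K: K = (2.742, 1.285, 0.280), RR gives ψ = 0.195, H_out = 8.357 kJ/mol
Linear interpolation between T = 350.6 (H_out = 8.357) and T = 351.8 (H_out = 9.414) on hF = 8.389 gives T ≈ 350.6 K, at which ψ = 0.20.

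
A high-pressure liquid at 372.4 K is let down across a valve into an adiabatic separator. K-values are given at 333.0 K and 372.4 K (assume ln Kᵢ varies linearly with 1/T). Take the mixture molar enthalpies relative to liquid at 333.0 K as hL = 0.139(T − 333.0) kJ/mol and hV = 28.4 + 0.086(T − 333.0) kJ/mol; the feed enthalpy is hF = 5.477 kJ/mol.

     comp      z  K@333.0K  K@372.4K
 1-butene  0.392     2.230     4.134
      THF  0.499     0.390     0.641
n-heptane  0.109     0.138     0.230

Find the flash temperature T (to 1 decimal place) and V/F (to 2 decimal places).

T = 336.9 K, V/F = 0.18

Adiabatic flash: solve Rachford–Rice at each trial T, then check hF = ψ·hV(T) + (1−ψ)·hL(T).
  T = 333.0 K: K = (2.230, 0.390, 0.138), RR gives ψ = 0.103, H_out = 2.926 kJ/mol
  T = 372.4 K: K = (4.134, 0.641, 0.230), RR gives ψ = 0.654, H_out = 22.673 kJ/mol
  T = 352.7 K: K = (3.089, 0.507, 0.181), RR gives ψ = 0.408, H_out = 13.899 kJ/mol
  T = 342.9 K: K = (2.639, 0.447, 0.159), RR gives ψ = 0.272, H_out = 8.972 kJ/mol
  T = 337.9 K: K = (2.427, 0.417, 0.148), RR gives ψ = 0.193, H_out = 6.110 kJ/mol
  T = 335.4 K: K = (2.325, 0.403, 0.143), RR gives ψ = 0.149, H_out = 4.542 kJ/mol
  T = 336.6 K: K = (2.374, 0.410, 0.145), RR gives ψ = 0.170, H_out = 5.308 kJ/mol
Linear interpolation between T = 336.6 (H_out = 5.308) and T = 337.9 (H_out = 6.110) on hF = 5.477 gives T ≈ 336.9 K, at which ψ = 0.18.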